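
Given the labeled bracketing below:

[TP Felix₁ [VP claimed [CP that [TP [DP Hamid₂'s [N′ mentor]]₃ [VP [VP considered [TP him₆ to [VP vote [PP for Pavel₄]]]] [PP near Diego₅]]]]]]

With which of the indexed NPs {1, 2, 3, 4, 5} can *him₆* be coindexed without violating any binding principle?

*him* is a pronoun, so Principle B applies: it must be free in its binding domain.
Binding domain of *him₆*: the embedded TP, whose subject is [Hamid₂'s mentor]₃.
*Felix₁* c-commands the pronoun but from outside its binding domain, and is not c-commanded by it → coindexation permitted.
*Hamid₂* and the pronoun do not c-command one another → neither Principle B nor Principle C is at stake; coindexation permitted.
*[Hamid₂'s mentor]₃* c-commands the pronoun within its binding domain → coindexation would violate Principle B.
*Pavel₄*: the pronoun c-commands this R-expression → coindexation would violate Principle C on *Pavel₄*.
*Diego₅* and the pronoun do not c-command one another → neither Principle B nor Principle C is at stake; coindexation permitted.

{1, 2, 5}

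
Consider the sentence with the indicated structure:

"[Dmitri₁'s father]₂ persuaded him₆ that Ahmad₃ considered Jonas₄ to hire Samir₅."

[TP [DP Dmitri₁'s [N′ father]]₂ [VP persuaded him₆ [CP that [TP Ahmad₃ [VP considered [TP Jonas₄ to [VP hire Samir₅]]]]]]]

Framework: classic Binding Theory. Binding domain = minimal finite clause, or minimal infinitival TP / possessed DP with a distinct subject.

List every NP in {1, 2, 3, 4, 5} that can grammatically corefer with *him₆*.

*him* is a pronoun, so Principle B applies: it must be free in its binding domain.
Binding domain of *him₆*: the matrix TP, whose subject is [Dmitri₁'s father]₂.
*Dmitri₁* and the pronoun do not c-command one another → neither Principle B nor Principle C is at stake; coindexation permitted.
*[Dmitri₁'s father]₂* c-commands the pronoun within its binding domain → coindexation would violate Principle B.
*Ahmad₃*: the pronoun c-commands this R-expression → coindexation would violate Principle C on *Ahmad₃*.
*Jonas₄*: the pronoun c-commands this R-expression → coindexation would violate Principle C on *Jonas₄*.
*Samir₅*: the pronoun c-commands this R-expression → coindexation would violate Principle C on *Samir₅*.

{1}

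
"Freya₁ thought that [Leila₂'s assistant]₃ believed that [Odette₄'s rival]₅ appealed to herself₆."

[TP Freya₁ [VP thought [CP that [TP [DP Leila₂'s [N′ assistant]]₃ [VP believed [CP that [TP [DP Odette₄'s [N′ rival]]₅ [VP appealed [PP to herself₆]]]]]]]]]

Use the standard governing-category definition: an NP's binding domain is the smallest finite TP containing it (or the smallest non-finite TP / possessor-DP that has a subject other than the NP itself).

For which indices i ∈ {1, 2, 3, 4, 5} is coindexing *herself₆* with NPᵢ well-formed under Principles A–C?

*herself* is an anaphor, so Principle A applies: it must be bound in its binding domain.
Binding domain of *herself₆*: the embedded TP, whose subject is [Odette₄'s rival]₅.
*Freya₁* c-commands the anaphor but is outside its binding domain → cannot satisfy Principle A.
*Leila₂* does not c-command the anaphor → cannot bind it.
*[Leila₂'s assistant]₃* c-commands the anaphor but is outside its binding domain → cannot satisfy Principle A.
*Odette₄* does not c-command the anaphor → cannot bind it.
*[Odette₄'s rival]₅* c-commands the anaphor within its binding domain → licit binder.

{5}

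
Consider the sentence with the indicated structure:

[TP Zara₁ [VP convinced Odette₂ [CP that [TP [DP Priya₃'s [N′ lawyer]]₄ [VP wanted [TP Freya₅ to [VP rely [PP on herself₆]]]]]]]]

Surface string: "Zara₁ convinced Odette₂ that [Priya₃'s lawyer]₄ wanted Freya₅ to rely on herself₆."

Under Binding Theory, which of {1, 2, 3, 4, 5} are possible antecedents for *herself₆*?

{5}

*herself* is an anaphor, so Principle A applies: it must be bound in its binding domain.
Binding domain of *herself₆*: the embedded TP, whose subject is Freya₅.
*Zara₁* c-commands the anaphor but is outside its binding domain → cannot satisfy Principle A.
*Odette₂* c-commands the anaphor but is outside its binding domain → cannot satisfy Principle A.
*Priya₃* does not c-command the anaphor → cannot bind it.
*[Priya₃'s lawyer]₄* c-commands the anaphor but is outside its binding domain → cannot satisfy Principle A.
*Freya₅* c-commands the anaphor within its binding domain → licit binder.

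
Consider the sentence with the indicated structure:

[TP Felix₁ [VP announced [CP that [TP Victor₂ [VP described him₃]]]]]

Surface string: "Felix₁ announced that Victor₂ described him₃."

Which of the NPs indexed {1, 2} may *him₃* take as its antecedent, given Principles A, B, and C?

{1}

*him* is a pronoun, so Principle B applies: it must be free in its binding domain.
Binding domain of *him₃*: the embedded TP, whose subject is Victor₂.
*Felix₁* c-commands the pronoun but from outside its binding domain, and is not c-commanded by it → coindexation permitted.
*Victor₂* c-commands the pronoun within its binding domain → coindexation would violate Principle B.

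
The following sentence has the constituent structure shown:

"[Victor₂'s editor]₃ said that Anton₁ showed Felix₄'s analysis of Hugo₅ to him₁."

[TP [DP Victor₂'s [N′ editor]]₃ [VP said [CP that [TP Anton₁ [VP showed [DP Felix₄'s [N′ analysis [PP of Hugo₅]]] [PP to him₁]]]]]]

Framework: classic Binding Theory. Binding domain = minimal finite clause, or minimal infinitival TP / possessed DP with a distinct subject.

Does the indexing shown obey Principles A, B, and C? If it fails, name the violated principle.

Principle B

The two coindexed NPs are *Anton₁* and *him₁*.
*him₁* is a pronoun. Its binding domain is the embedded TP, whose subject is Anton₁.
*Anton₁* c-commands it within that domain and carries the same index.
The pronoun is locally bound → Principle B violation.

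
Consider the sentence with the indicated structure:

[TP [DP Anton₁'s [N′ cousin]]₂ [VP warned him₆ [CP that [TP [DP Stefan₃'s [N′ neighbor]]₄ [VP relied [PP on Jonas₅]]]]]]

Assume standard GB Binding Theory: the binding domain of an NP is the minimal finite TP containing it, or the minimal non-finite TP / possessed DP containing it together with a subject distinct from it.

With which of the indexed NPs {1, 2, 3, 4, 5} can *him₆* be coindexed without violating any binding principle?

*him* is a pronoun, so Principle B applies: it must be free in its binding domain.
Binding domain of *him₆*: the matrix TP, whose subject is [Anton₁'s cousin]₂.
*Anton₁* and the pronoun do not c-command one another → neither Principle B nor Principle C is at stake; coindexation permitted.
*[Anton₁'s cousin]₂* c-commands the pronoun within its binding domain → coindexation would violate Principle B.
*Stefan₃*: the pronoun c-commands this R-expression → coindexation would violate Principle C on *Stefan₃*.
*[Stefan₃'s neighbor]₄*: the pronoun c-commands this R-expression → coindexation would violate Principle C on *[Stefan₃'s neighbor]₄*.
*Jonas₅*: the pronoun c-commands this R-expression → coindexation would violate Principle C on *Jonas₅*.

{1}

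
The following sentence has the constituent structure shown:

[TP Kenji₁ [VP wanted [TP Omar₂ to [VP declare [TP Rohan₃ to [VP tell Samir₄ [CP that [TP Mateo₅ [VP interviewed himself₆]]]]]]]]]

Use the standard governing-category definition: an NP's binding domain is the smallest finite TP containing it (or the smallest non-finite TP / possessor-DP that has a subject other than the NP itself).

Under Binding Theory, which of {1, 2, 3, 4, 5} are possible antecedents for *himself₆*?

*himself* is an anaphor, so Principle A applies: it must be bound in its binding domain.
Binding domain of *himself₆*: the embedded TP, whose subject is Mateo₅.
*Kenji₁* c-commands the anaphor but is outside its binding domain → cannot satisfy Principle A.
*Omar₂* c-commands the anaphor but is outside its binding domain → cannot satisfy Principle A.
*Rohan₃* c-commands the anaphor but is outside its binding domain → cannot satisfy Principle A.
*Samir₄* c-commands the anaphor but is outside its binding domain → cannot satisfy Principle A.
*Mateo₅* c-commands the anaphor within its binding domain → licit binder.

{5}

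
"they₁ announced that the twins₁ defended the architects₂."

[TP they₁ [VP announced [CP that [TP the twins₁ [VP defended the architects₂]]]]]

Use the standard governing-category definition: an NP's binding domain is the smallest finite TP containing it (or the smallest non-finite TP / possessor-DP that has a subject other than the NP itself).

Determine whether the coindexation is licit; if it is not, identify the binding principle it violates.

Principle C

The two coindexed NPs are *they₁* and *the twins₁*.
*the twins₁* is an R-expression. Principle C requires it to be free everywhere.
*they₁* c-commands it and carries the same index.
The R-expression is bound → Principle C violation.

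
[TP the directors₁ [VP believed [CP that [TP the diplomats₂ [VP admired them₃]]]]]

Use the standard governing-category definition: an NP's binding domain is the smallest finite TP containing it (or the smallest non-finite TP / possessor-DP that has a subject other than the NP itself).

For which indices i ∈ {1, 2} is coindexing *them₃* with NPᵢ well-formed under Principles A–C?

{1}

*them* is a pronoun, so Principle B applies: it must be free in its binding domain.
Binding domain of *them₃*: the embedded TP, whose subject is the diplomats₂.
*the directors₁* c-commands the pronoun but from outside its binding domain, and is not c-commanded by it → coindexation permitted.
*the diplomats₂* c-commands the pronoun within its binding domain → coindexation would violate Principle B.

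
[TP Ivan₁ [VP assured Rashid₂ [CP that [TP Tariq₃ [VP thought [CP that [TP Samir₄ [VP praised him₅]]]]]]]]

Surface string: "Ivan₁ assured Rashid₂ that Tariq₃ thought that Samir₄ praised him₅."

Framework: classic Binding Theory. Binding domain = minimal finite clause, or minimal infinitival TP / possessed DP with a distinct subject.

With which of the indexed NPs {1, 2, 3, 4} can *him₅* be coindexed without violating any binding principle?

{1, 2, 3}

*him* is a pronoun, so Principle B applies: it must be free in its binding domain.
Binding domain of *him₅*: the embedded TP, whose subject is Samir₄.
*Ivan₁* c-commands the pronoun but from outside its binding domain, and is not c-commanded by it → coindexation permitted.
*Rashid₂* c-commands the pronoun but from outside its binding domain, and is not c-commanded by it → coindexation permitted.
*Tariq₃* c-commands the pronoun but from outside its binding domain, and is not c-commanded by it → coindexation permitted.
*Samir₄* c-commands the pronoun within its binding domain → coindexation would violate Principle B.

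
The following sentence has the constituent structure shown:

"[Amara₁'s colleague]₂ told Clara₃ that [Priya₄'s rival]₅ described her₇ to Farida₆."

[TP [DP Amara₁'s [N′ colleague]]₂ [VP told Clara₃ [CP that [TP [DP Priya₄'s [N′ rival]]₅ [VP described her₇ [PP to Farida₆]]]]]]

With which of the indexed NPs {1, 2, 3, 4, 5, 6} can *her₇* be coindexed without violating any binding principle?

*her* is a pronoun, so Principle B applies: it must be free in its binding domain.
Binding domain of *her₇*: the embedded TP, whose subject is [Priya₄'s rival]₅.
*Amara₁* and the pronoun do not c-command one another → neither Principle B nor Principle C is at stake; coindexation permitted.
*[Amara₁'s colleague]₂* c-commands the pronoun but from outside its binding domain, and is not c-commanded by it → coindexation permitted.
*Clara₃* c-commands the pronoun but from outside its binding domain, and is not c-commanded by it → coindexation permitted.
*Priya₄* and the pronoun do not c-command one another → neither Principle B nor Principle C is at stake; coindexation permitted.
*[Priya₄'s rival]₅* c-commands the pronoun within its binding domain → coindexation would violate Principle B.
*Farida₆*: the pronoun c-commands this R-expression → coindexation would violate Principle C on *Farida₆*.

{1, 2, 3, 4}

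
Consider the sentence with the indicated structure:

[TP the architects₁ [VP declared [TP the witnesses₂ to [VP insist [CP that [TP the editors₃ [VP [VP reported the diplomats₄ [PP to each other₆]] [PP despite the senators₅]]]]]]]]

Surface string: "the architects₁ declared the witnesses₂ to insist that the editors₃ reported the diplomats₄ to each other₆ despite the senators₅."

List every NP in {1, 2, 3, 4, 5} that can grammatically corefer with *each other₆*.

{3, 4}

*each other* is an anaphor, so Principle A applies: it must be bound in its binding domain.
Binding domain of *each other₆*: the embedded TP, whose subject is the editors₃.
*the architects₁* c-commands the anaphor but is outside its binding domain → cannot satisfy Principle A.
*the witnesses₂* c-commands the anaphor but is outside its binding domain → cannot satisfy Principle A.
*the editors₃* c-commands the anaphor within its binding domain → licit binder.
*the diplomats₄* c-commands the anaphor within its binding domain → licit binder.
*the senators₅* does not c-command the anaphor → cannot bind it.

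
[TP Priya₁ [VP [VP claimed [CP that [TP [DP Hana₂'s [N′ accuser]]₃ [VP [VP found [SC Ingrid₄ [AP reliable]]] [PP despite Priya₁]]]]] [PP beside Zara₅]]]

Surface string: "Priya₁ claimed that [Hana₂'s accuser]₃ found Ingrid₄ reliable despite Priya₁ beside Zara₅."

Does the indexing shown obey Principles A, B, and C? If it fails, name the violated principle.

Principle C

The two coindexed NPs are *Priya₁* (the higher occurrence) and *Priya₁* (the lower occurrence).
*Priya₁* (the lower occurrence) is an R-expression. Principle C requires it to be free everywhere.
*Priya₁* (the higher occurrence) c-commands it and carries the same index.
The R-expression is bound → Principle C violation.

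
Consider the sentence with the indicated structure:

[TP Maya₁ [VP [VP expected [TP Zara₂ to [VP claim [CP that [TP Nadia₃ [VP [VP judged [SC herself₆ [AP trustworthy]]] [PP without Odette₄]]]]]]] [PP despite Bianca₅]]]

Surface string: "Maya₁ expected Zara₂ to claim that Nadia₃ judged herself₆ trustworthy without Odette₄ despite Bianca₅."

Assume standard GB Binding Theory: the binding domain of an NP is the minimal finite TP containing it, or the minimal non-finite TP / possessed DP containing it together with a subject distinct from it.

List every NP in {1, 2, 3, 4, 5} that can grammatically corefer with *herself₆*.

*herself* is an anaphor, so Principle A applies: it must be bound in its binding domain.
Binding domain of *herself₆*: the embedded TP, whose subject is Nadia₃.
*Maya₁* c-commands the anaphor but is outside its binding domain → cannot satisfy Principle A.
*Zara₂* c-commands the anaphor but is outside its binding domain → cannot satisfy Principle A.
*Nadia₃* c-commands the anaphor within its binding domain → licit binder.
*Odette₄* does not c-command the anaphor → cannot bind it.
*Bianca₅* does not c-command the anaphor → cannot bind it.

{3}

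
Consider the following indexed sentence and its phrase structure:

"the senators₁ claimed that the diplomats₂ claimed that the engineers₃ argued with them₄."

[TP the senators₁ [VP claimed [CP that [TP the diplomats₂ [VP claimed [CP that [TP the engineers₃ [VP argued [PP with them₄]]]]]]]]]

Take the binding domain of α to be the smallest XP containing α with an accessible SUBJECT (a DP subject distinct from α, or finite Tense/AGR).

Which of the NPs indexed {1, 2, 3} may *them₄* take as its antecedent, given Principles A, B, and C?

*them* is a pronoun, so Principle B applies: it must be free in its binding domain.
Binding domain of *them₄*: the embedded TP, whose subject is the engineers₃.
*the senators₁* c-commands the pronoun but from outside its binding domain, and is not c-commanded by it → coindexation permitted.
*the diplomats₂* c-commands the pronoun but from outside its binding domain, and is not c-commanded by it → coindexation permitted.
*the engineers₃* c-commands the pronoun within its binding domain → coindexation would violate Principle B.

{1, 2}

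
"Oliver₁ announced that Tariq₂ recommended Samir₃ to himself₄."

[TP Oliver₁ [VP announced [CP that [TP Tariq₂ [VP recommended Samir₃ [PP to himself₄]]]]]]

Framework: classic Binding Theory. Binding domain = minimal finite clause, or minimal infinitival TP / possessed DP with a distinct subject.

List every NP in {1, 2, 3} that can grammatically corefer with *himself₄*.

{2, 3}

*himself* is an anaphor, so Principle A applies: it must be bound in its binding domain.
Binding domain of *himself₄*: the embedded TP, whose subject is Tariq₂.
*Oliver₁* c-commands the anaphor but is outside its binding domain → cannot satisfy Principle A.
*Tariq₂* c-commands the anaphor within its binding domain → licit binder.
*Samir₃* c-commands the anaphor within its binding domain → licit binder.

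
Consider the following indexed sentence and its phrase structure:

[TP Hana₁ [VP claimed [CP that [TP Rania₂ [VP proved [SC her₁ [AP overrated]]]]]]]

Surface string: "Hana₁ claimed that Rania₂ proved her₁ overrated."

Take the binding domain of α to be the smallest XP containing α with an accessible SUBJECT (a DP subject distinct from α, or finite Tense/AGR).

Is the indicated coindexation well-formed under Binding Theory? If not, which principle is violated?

The two coindexed NPs are *Hana₁* and *her₁*.
*her₁* is a pronoun; its binding domain is the embedded TP, whose subject is Rania₂. Within that domain it is c-commanded only by *Rania₂*, which carries a different index — the pronoun is free locally, so Principle B holds.
*Hana₁* is an R-expression; *her₁* does not c-command it, and no other NP shares its index, so Principle C is satisfied.
All principles are respected.

grammatical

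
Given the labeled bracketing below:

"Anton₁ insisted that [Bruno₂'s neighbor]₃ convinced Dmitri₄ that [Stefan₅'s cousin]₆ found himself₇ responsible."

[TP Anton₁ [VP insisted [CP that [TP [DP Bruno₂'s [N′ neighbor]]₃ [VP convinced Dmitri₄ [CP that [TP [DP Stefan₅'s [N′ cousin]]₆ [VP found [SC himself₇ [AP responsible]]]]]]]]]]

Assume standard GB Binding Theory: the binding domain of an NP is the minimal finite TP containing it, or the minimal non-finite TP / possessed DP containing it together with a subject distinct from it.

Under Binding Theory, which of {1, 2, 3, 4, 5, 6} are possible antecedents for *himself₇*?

{6}

*himself* is an anaphor, so Principle A applies: it must be bound in its binding domain.
Binding domain of *himself₇*: the embedded TP, whose subject is [Stefan₅'s cousin]₆.
*Anton₁* c-commands the anaphor but is outside its binding domain → cannot satisfy Principle A.
*Bruno₂* does not c-command the anaphor → cannot bind it.
*[Bruno₂'s neighbor]₃* c-commands the anaphor but is outside its binding domain → cannot satisfy Principle A.
*Dmitri₄* c-commands the anaphor but is outside its binding domain → cannot satisfy Principle A.
*Stefan₅* does not c-command the anaphor → cannot bind it.
*[Stefan₅'s cousin]₆* c-commands the anaphor within its binding domain → licit binder.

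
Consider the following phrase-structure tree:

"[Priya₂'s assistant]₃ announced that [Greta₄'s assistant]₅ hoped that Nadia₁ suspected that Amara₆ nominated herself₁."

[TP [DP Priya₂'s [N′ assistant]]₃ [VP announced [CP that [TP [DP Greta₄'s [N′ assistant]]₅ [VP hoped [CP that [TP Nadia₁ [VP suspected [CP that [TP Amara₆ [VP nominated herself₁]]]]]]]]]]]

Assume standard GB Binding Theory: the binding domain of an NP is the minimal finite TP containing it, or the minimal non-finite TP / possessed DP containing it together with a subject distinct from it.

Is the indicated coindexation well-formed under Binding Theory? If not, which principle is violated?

Principle A

The two coindexed NPs are *Nadia₁* and *herself₁*.
*herself₁* is an anaphor. Principle A requires it to be bound within its binding domain — the embedded TP, whose subject is Amara₆.
Within that domain it is c-commanded by *Amara₆*, which does not share its index.
*Nadia₁* does c-command the anaphor, but from outside its binding domain.
The anaphor is unbound in its domain → Principle A violation.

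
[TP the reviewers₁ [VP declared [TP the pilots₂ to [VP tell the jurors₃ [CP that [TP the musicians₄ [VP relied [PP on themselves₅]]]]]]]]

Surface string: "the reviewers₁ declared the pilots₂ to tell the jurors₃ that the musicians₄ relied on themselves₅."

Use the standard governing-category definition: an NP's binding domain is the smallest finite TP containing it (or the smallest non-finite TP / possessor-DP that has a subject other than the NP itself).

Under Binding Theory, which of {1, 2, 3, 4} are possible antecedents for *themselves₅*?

{4}

*themselves* is an anaphor, so Principle A applies: it must be bound in its binding domain.
Binding domain of *themselves₅*: the embedded TP, whose subject is the musicians₄.
*the reviewers₁* c-commands the anaphor but is outside its binding domain → cannot satisfy Principle A.
*the pilots₂* c-commands the anaphor but is outside its binding domain → cannot satisfy Principle A.
*the jurors₃* c-commands the anaphor but is outside its binding domain → cannot satisfy Principle A.
*the musicians₄* c-commands the anaphor within its binding domain → licit binder.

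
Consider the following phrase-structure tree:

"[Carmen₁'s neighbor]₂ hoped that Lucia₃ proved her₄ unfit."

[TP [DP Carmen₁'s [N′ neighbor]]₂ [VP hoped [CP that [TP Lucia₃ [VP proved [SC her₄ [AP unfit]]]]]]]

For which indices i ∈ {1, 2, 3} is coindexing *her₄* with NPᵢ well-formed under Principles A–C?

*her* is a pronoun, so Principle B applies: it must be free in its binding domain.
Binding domain of *her₄*: the embedded TP, whose subject is Lucia₃.
*Carmen₁* and the pronoun do not c-command one another → neither Principle B nor Principle C is at stake; coindexation permitted.
*[Carmen₁'s neighbor]₂* c-commands the pronoun but from outside its binding domain, and is not c-commanded by it → coindexation permitted.
*Lucia₃* c-commands the pronoun within its binding domain → coindexation would violate Principle B.

{1, 2}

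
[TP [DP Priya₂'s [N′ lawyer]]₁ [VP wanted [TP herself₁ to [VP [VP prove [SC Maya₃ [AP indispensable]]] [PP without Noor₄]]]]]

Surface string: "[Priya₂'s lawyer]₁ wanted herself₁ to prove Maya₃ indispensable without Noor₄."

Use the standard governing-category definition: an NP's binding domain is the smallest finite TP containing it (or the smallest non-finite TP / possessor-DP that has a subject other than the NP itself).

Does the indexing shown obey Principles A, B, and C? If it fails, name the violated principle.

The two coindexed NPs are *[Priya₂'s lawyer]₁* and *herself₁*.
*herself₁* is an anaphor; its binding domain is the matrix TP, whose subject is [Priya₂'s lawyer]₁. *[Priya₂'s lawyer]₁* c-commands it within that domain and shares its index, so Principle A is satisfied.
*[Priya₂'s lawyer]₁* is an R-expression; *herself₁* does not c-command it, and no other NP shares its index, so Principle C is satisfied.
All principles are respected.

grammatical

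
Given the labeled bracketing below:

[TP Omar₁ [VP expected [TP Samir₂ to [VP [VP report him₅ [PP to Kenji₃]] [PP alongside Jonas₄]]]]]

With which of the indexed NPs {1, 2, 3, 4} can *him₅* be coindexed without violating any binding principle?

*him* is a pronoun, so Principle B applies: it must be free in its binding domain.
Binding domain of *him₅*: the embedded TP, whose subject is Samir₂.
*Omar₁* c-commands the pronoun but from outside its binding domain, and is not c-commanded by it → coindexation permitted.
*Samir₂* c-commands the pronoun within its binding domain → coindexation would violate Principle B.
*Kenji₃*: the pronoun c-commands this R-expression → coindexation would violate Principle C on *Kenji₃*.
*Jonas₄* and the pronoun do not c-command one another → neither Principle B nor Principle C is at stake; coindexation permitted.

{1, 4}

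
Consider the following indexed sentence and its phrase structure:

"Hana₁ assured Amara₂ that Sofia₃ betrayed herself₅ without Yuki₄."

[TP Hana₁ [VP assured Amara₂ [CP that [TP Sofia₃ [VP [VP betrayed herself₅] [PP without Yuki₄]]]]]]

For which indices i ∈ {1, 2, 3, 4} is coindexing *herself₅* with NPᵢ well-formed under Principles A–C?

{3}

*herself* is an anaphor, so Principle A applies: it must be bound in its binding domain.
Binding domain of *herself₅*: the embedded TP, whose subject is Sofia₃.
*Hana₁* c-commands the anaphor but is outside its binding domain → cannot satisfy Principle A.
*Amara₂* c-commands the anaphor but is outside its binding domain → cannot satisfy Principle A.
*Sofia₃* c-commands the anaphor within its binding domain → licit binder.
*Yuki₄* does not c-command the anaphor → cannot bind it.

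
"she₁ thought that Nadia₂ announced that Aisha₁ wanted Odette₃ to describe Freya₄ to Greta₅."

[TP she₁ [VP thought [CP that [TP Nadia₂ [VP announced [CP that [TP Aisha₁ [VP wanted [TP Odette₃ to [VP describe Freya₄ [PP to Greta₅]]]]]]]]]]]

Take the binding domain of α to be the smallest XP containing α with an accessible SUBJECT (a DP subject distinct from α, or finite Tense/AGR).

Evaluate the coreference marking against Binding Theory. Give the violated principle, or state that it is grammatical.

The two coindexed NPs are *she₁* and *Aisha₁*.
*Aisha₁* is an R-expression. Principle C requires it to be free everywhere.
*she₁* c-commands it and carries the same index.
The R-expression is bound → Principle C violation.

Principle C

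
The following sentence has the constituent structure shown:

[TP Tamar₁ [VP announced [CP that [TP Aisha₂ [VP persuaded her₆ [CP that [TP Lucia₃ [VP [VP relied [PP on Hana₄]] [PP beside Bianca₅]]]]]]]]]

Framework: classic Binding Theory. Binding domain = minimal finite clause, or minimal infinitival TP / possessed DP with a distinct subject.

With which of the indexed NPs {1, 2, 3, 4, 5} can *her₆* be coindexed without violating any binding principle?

*her* is a pronoun, so Principle B applies: it must be free in its binding domain.
Binding domain of *her₆*: the embedded TP, whose subject is Aisha₂.
*Tamar₁* c-commands the pronoun but from outside its binding domain, and is not c-commanded by it → coindexation permitted.
*Aisha₂* c-commands the pronoun within its binding domain → coindexation would violate Principle B.
*Lucia₃*: the pronoun c-commands this R-expression → coindexation would violate Principle C on *Lucia₃*.
*Hana₄*: the pronoun c-commands this R-expression → coindexation would violate Principle C on *Hana₄*.
*Bianca₅*: the pronoun c-commands this R-expression → coindexation would violate Principle C on *Bianca₅*.

{1}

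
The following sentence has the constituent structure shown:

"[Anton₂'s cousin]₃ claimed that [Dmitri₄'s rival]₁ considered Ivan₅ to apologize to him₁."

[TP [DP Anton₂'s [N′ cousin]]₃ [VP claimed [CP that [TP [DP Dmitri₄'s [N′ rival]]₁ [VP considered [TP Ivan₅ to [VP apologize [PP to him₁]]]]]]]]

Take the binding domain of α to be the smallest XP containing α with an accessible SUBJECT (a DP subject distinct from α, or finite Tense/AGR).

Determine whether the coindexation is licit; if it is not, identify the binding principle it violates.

grammatical

The two coindexed NPs are *[Dmitri₄'s rival]₁* and *him₁*.
*him₁* is a pronoun; its binding domain is the embedded TP, whose subject is Ivan₅. Within that domain it is c-commanded only by *Ivan₅*, which carries a different index — the pronoun is free locally, so Principle B holds.
*[Dmitri₄'s rival]₁* is an R-expression; *him₁* does not c-command it, and no other NP shares its index, so Principle C is satisfied.
All principles are respected.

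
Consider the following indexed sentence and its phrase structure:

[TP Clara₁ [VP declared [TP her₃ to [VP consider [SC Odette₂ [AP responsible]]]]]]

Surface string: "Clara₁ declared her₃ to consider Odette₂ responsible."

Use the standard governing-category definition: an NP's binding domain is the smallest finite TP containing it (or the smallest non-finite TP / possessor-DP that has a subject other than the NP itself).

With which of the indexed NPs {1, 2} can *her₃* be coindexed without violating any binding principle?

*her* is a pronoun, so Principle B applies: it must be free in its binding domain.
Binding domain of *her₃*: the matrix TP, whose subject is Clara₁.
*Clara₁* c-commands the pronoun within its binding domain → coindexation would violate Principle B.
*Odette₂*: the pronoun c-commands this R-expression → coindexation would violate Principle C on *Odette₂*.

none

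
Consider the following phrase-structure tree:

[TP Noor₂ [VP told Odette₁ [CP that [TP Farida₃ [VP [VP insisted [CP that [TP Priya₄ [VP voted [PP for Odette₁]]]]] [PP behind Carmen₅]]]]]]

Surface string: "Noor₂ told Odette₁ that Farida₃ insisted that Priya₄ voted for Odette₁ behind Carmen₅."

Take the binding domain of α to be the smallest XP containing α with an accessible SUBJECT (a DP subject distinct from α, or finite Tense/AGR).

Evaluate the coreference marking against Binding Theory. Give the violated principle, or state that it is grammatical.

Principle C

The two coindexed NPs are *Odette₁* (the lower occurrence) and *Odette₁* (the higher occurrence).
*Odette₁* (the lower occurrence) is an R-expression. Principle C requires it to be free everywhere.
*Odette₁* (the higher occurrence) c-commands it and carries the same index.
The R-expression is bound → Principle C violation.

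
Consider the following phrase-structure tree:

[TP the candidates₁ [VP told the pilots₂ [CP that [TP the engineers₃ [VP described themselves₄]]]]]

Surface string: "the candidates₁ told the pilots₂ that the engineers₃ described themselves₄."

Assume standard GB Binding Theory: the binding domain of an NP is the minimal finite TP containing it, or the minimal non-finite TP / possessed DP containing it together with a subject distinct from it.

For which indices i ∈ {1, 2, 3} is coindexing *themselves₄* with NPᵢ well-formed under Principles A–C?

*themselves* is an anaphor, so Principle A applies: it must be bound in its binding domain.
Binding domain of *themselves₄*: the embedded TP, whose subject is the engineers₃.
*the candidates₁* c-commands the anaphor but is outside its binding domain → cannot satisfy Principle A.
*the pilots₂* c-commands the anaphor but is outside its binding domain → cannot satisfy Principle A.
*the engineers₃* c-commands the anaphor within its binding domain → licit binder.

{3}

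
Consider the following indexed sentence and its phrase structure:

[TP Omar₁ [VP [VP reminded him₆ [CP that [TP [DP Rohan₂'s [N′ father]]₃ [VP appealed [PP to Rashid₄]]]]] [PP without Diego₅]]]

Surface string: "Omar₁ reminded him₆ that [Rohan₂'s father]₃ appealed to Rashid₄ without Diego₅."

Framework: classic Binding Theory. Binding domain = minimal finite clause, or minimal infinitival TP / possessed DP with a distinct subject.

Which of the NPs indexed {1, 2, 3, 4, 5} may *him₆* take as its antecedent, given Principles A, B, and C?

*him* is a pronoun, so Principle B applies: it must be free in its binding domain.
Binding domain of *him₆*: the matrix TP, whose subject is Omar₁.
*Omar₁* c-commands the pronoun within its binding domain → coindexation would violate Principle B.
*Rohan₂*: the pronoun c-commands this R-expression → coindexation would violate Principle C on *Rohan₂*.
*[Rohan₂'s father]₃*: the pronoun c-commands this R-expression → coindexation would violate Principle C on *[Rohan₂'s father]₃*.
*Rashid₄*: the pronoun c-commands this R-expression → coindexation would violate Principle C on *Rashid₄*.
*Diego₅* and the pronoun do not c-command one another → neither Principle B nor Principle C is at stake; coindexation permitted.

{5}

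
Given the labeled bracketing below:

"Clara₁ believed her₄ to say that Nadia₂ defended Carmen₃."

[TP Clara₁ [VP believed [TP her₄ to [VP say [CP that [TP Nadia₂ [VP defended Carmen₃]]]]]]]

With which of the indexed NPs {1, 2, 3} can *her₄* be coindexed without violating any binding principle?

none

*her* is a pronoun, so Principle B applies: it must be free in its binding domain.
Binding domain of *her₄*: the matrix TP, whose subject is Clara₁.
*Clara₁* c-commands the pronoun within its binding domain → coindexation would violate Principle B.
*Nadia₂*: the pronoun c-commands this R-expression → coindexation would violate Principle C on *Nadia₂*.
*Carmen₃*: the pronoun c-commands this R-expression → coindexation would violate Principle C on *Carmen₃*.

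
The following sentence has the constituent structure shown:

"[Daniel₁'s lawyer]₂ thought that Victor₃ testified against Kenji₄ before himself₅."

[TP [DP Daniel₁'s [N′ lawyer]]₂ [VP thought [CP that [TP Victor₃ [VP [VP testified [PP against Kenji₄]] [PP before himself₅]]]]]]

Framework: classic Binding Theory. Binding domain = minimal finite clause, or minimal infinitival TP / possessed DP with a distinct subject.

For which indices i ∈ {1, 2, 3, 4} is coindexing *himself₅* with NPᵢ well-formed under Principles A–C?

*himself* is an anaphor, so Principle A applies: it must be bound in its binding domain.
Binding domain of *himself₅*: the embedded TP, whose subject is Victor₃.
*Daniel₁* does not c-command the anaphor → cannot bind it.
*[Daniel₁'s lawyer]₂* c-commands the anaphor but is outside its binding domain → cannot satisfy Principle A.
*Victor₃* c-commands the anaphor within its binding domain → licit binder.
*Kenji₄* does not c-command the anaphor → cannot bind it.

{3}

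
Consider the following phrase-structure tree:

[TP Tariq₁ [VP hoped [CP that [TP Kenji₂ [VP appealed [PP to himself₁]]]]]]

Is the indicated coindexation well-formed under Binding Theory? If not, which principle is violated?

Principle A

The two coindexed NPs are *Tariq₁* and *himself₁*.
*himself₁* is an anaphor. Principle A requires it to be bound within its binding domain — the embedded TP, whose subject is Kenji₂.
Within that domain it is c-commanded by *Kenji₂*, which does not share its index.
*Tariq₁* does c-command the anaphor, but from outside its binding domain.
The anaphor is unbound in its domain → Principle A violation.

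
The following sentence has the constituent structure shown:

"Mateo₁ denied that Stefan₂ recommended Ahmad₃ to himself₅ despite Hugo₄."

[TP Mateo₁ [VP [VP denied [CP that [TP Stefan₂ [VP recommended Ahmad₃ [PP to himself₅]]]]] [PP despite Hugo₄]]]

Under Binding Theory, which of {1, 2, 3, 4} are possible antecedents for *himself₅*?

{2, 3}

*himself* is an anaphor, so Principle A applies: it must be bound in its binding domain.
Binding domain of *himself₅*: the embedded TP, whose subject is Stefan₂.
*Mateo₁* c-commands the anaphor but is outside its binding domain → cannot satisfy Principle A.
*Stefan₂* c-commands the anaphor within its binding domain → licit binder.
*Ahmad₃* c-commands the anaphor within its binding domain → licit binder.
*Hugo₄* does not c-command the anaphor → cannot bind it.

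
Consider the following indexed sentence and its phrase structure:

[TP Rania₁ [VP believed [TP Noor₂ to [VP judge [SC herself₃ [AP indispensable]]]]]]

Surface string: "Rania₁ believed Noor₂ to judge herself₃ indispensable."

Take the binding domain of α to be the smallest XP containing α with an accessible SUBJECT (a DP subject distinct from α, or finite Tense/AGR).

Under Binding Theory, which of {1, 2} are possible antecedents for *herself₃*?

*herself* is an anaphor, so Principle A applies: it must be bound in its binding domain.
Binding domain of *herself₃*: the embedded TP, whose subject is Noor₂.
*Rania₁* c-commands the anaphor but is outside its binding domain → cannot satisfy Principle A.
*Noor₂* c-commands the anaphor within its binding domain → licit binder.

{2}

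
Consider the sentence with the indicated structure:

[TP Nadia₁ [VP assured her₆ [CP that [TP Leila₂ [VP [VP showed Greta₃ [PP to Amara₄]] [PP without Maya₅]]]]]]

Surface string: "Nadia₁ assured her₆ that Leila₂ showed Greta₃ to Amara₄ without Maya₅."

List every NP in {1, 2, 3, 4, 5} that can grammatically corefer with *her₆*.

*her* is a pronoun, so Principle B applies: it must be free in its binding domain.
Binding domain of *her₆*: the matrix TP, whose subject is Nadia₁.
*Nadia₁* c-commands the pronoun within its binding domain → coindexation would violate Principle B.
*Leila₂*: the pronoun c-commands this R-expression → coindexation would violate Principle C on *Leila₂*.
*Greta₃*: the pronoun c-commands this R-expression → coindexation would violate Principle C on *Greta₃*.
*Amara₄*: the pronoun c-commands this R-expression → coindexation would violate Principle C on *Amara₄*.
*Maya₅*: the pronoun c-commands this R-expression → coindexation would violate Principle C on *Maya₅*.

none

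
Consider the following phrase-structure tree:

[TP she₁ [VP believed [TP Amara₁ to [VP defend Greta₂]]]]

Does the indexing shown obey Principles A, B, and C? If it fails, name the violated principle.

Principle C

The two coindexed NPs are *she₁* and *Amara₁*.
*Amara₁* is an R-expression. Principle C requires it to be free everywhere.
*she₁* c-commands it and carries the same index.
The R-expression is bound → Principle C violation.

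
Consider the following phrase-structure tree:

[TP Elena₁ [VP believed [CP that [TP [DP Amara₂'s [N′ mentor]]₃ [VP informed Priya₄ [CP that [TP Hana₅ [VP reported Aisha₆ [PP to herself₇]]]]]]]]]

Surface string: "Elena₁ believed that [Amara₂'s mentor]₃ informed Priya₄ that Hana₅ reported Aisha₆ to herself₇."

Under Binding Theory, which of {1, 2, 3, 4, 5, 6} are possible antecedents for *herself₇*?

{5, 6}

*herself* is an anaphor, so Principle A applies: it must be bound in its binding domain.
Binding domain of *herself₇*: the embedded TP, whose subject is Hana₅.
*Elena₁* c-commands the anaphor but is outside its binding domain → cannot satisfy Principle A.
*Amara₂* does not c-command the anaphor → cannot bind it.
*[Amara₂'s mentor]₃* c-commands the anaphor but is outside its binding domain → cannot satisfy Principle A.
*Priya₄* c-commands the anaphor but is outside its binding domain → cannot satisfy Principle A.
*Hana₅* c-commands the anaphor within its binding domain → licit binder.
*Aisha₆* c-commands the anaphor within its binding domain → licit binder.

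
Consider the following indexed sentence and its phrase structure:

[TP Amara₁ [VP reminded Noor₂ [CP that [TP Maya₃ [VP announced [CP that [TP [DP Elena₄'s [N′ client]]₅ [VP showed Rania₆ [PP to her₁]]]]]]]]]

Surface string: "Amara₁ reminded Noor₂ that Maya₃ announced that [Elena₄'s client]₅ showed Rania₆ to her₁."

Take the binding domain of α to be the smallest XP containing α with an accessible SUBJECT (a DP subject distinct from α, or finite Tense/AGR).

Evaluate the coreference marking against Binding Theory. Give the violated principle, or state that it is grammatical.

grammatical

The two coindexed NPs are *Amara₁* and *her₁*.
*her₁* is a pronoun; its binding domain is the embedded TP, whose subject is [Elena₄'s client]₅. Within that domain it is c-commanded only by *[Elena₄'s client]₅*, *Rania₆*, which carry a different index — the pronoun is free locally, so Principle B holds.
*Amara₁* is an R-expression; *her₁* does not c-command it, and no other NP shares its index, so Principle C is satisfied.
All principles are respected.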